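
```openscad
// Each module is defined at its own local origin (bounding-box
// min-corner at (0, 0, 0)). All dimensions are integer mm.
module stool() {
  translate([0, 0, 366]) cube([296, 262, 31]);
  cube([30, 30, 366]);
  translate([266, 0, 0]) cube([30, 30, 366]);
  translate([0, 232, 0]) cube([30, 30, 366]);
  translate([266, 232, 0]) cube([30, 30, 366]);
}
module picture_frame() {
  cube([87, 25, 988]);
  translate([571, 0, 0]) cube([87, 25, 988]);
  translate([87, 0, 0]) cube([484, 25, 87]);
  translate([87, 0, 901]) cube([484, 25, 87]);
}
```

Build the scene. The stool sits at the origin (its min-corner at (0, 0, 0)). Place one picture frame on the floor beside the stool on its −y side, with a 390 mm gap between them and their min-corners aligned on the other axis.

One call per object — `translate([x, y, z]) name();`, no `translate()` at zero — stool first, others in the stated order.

stool();
translate([0, -415, 0]) picture_frame();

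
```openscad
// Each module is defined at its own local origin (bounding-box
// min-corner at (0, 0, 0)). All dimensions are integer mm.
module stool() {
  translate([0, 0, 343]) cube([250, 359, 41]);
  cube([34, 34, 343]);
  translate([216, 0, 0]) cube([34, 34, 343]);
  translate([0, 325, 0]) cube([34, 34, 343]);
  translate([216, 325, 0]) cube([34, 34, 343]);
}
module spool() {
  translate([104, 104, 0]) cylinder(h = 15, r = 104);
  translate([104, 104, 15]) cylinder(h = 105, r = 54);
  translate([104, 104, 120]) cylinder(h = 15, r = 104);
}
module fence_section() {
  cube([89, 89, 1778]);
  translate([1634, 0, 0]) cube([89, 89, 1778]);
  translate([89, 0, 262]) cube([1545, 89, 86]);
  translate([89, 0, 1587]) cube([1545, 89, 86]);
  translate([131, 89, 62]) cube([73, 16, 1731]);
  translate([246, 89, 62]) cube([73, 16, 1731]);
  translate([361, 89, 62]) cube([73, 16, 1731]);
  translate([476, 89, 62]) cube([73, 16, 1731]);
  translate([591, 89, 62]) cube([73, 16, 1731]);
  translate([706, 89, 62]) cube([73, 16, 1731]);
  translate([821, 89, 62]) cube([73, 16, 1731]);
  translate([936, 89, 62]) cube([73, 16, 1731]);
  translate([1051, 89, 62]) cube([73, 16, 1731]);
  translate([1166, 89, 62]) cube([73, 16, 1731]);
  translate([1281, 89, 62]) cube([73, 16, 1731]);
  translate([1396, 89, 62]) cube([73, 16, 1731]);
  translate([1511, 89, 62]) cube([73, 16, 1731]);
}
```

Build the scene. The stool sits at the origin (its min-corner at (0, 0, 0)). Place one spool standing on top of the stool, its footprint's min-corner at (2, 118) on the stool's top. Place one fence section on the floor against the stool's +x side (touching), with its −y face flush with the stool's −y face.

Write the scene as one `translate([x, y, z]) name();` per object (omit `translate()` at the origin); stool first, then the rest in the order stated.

stool();
translate([2, 118, 384]) spool();
translate([250, 0, 0]) fence_section();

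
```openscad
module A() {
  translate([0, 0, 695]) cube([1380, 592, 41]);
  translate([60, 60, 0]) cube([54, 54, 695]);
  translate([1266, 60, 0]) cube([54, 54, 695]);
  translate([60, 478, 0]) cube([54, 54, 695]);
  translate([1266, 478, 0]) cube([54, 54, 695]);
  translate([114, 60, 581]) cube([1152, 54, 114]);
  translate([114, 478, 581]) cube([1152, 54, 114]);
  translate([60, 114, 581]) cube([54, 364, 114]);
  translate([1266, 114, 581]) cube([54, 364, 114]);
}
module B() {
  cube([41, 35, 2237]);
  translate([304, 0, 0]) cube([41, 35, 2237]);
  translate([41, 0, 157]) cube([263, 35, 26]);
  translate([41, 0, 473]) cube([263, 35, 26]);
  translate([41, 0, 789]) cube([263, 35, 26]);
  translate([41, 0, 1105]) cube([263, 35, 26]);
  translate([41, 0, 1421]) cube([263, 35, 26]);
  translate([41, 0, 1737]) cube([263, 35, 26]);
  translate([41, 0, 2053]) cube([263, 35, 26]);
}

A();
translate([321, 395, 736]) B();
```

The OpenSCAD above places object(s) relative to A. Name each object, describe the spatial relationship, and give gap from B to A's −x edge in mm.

A is a table. B is a ladder. The ladder is on top of the table. The gap from the ladder to the table's −x edge is 321 mm.

The ladder's min-x is at 321; the table's min-x is 0; gap = 321 mm.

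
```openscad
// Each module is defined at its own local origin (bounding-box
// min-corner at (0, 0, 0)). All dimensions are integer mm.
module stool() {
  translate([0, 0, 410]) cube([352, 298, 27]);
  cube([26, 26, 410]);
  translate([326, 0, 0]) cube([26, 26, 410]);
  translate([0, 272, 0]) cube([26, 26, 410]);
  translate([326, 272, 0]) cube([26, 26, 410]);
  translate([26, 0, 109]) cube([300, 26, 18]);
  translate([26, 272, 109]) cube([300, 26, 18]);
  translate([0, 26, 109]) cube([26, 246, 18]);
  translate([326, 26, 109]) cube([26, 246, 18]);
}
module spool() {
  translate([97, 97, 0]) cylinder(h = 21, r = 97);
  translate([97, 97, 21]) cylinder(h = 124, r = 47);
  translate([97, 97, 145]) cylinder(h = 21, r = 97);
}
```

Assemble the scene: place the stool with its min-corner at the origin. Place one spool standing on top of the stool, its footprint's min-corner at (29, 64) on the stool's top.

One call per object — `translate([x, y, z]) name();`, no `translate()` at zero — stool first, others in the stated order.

stool();
translate([29, 64, 437]) spool();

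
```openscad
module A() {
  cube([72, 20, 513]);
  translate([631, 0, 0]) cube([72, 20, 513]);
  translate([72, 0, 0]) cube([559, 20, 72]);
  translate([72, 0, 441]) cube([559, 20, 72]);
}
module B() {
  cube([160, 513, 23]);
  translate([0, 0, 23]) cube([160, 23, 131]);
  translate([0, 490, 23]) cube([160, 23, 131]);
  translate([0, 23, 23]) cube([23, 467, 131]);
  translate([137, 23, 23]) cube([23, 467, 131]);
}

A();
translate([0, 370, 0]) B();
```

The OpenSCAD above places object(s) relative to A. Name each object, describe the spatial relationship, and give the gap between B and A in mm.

The open box's nearest face is 350 mm from the picture frame's +y face.

A is a picture frame. B is an open box. The open box is on the floor beside the picture frame on its +y side. The gap between the open box and the picture frame is 350 mm.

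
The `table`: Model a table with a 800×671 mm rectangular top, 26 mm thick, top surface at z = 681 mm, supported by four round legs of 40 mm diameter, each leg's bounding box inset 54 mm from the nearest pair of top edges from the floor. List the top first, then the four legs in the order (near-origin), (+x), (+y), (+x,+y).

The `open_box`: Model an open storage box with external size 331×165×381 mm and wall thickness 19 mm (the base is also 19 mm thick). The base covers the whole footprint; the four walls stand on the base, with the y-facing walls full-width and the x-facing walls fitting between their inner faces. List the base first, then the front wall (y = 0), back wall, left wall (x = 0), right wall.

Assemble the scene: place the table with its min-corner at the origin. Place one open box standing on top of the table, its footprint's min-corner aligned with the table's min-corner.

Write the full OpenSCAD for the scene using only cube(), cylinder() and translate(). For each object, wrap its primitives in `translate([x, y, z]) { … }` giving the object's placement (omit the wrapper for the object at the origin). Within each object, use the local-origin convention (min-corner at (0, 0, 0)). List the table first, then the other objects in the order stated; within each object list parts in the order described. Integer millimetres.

translate([0, 0, 655]) cube([800, 671, 26]);
translate([74, 74, 0]) cylinder(h = 655, r = 20);
translate([726, 74, 0]) cylinder(h = 655, r = 20);
translate([74, 597, 0]) cylinder(h = 655, r = 20);
translate([726, 597, 0]) cylinder(h = 655, r = 20);
translate([0, 0, 681]) {
  cube([331, 165, 19]);
  translate([0, 0, 19]) cube([331, 19, 362]);
  translate([0, 146, 19]) cube([331, 19, 362]);
  translate([0, 19, 19]) cube([19, 127, 362]);
  translate([312, 19, 19]) cube([19, 127, 362]);
}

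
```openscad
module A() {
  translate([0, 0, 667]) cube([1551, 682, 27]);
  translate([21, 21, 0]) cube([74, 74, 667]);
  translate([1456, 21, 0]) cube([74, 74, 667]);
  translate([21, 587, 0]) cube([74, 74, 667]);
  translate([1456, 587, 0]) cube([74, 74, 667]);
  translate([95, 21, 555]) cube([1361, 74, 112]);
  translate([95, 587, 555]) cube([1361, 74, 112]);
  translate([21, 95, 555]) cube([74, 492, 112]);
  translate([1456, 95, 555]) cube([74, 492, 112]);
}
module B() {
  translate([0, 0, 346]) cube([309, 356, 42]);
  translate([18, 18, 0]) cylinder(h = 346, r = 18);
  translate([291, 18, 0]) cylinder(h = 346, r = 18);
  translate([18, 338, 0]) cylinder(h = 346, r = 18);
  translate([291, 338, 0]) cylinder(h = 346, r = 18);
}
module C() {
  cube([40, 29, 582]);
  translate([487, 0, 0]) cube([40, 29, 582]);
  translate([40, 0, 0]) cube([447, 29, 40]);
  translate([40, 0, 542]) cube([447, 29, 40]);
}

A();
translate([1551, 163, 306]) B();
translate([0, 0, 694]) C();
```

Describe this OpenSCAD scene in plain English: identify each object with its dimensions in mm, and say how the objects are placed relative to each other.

A is a rectangular dining table. The top is 1551×682×27 mm with its upper surface at z = 694 mm. It stands on four 74×74 mm square legs, each inset 21 mm from the nearest pair of top edges, running from the floor to the underside of the top. Four apron rails, 74 mm thick and 112 mm tall, run between adjacent legs with their top edges flush with the underside of the top and their outer faces flush with the legs' outer faces.

B is a simple wooden stool: a rectangular seat 309 mm (x) by 356 mm (y), 42 mm thick, top face at z = 388 mm, on four round legs, each 36 mm in diameter. The legs rest on z = 0, each leg's axis is inset half a diameter from the nearest pair of seat edges (so the leg's bounding box is flush with the corner).

C is a rectangular picture frame lying in the x–z plane (depth along y). The opening is 447 mm wide (x) by 502 mm tall (z), surrounded by a border 40 mm wide on all four sides. The frame is 29 mm deep and is made of two full-height vertical stiles with two horizontal rails fitted between them.

The stool is beside the table with their tops flush at z = 694. The picture frame is on top of the table.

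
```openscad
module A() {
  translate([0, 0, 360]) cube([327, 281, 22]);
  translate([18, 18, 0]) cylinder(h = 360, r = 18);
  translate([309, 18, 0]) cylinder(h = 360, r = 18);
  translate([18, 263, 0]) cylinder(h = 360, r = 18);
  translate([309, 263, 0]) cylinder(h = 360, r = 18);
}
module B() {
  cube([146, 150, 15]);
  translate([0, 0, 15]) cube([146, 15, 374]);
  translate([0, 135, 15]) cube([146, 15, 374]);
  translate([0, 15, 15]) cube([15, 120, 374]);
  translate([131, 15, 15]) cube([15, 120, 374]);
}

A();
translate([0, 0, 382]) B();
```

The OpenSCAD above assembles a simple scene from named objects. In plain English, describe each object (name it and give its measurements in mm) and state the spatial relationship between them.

A is a simple wooden stool: a rectangular seat 327 mm (x) by 281 mm (y), 22 mm thick, top face at z = 382 mm, on four round legs, each 36 mm in diameter. The legs rest on z = 0, each leg's axis is inset half a diameter from the nearest pair of seat edges (so the leg's bounding box is flush with the corner).

B is an open-topped rectangular box: outside dimensions 146×150×389 mm, with a uniform wall and base thickness of 15 mm. The base is a full 146×150 slab on the floor; four walls sit on top of the base. The front and back walls (the −y and +y sides) span the full width; the two side walls fit between them.

The open box is on top of the stool.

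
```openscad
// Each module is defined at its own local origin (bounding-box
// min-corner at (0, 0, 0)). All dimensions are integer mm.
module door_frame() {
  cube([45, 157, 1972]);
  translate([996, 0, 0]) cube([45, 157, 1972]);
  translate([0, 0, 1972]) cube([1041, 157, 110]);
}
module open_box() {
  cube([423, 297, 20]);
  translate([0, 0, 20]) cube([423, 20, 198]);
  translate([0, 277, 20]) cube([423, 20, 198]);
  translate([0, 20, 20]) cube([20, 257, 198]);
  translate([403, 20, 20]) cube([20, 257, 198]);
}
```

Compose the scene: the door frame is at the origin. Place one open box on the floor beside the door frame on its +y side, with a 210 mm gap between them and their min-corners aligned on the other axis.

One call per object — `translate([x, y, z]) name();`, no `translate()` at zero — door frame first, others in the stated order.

door_frame();
translate([0, 367, 0]) open_box();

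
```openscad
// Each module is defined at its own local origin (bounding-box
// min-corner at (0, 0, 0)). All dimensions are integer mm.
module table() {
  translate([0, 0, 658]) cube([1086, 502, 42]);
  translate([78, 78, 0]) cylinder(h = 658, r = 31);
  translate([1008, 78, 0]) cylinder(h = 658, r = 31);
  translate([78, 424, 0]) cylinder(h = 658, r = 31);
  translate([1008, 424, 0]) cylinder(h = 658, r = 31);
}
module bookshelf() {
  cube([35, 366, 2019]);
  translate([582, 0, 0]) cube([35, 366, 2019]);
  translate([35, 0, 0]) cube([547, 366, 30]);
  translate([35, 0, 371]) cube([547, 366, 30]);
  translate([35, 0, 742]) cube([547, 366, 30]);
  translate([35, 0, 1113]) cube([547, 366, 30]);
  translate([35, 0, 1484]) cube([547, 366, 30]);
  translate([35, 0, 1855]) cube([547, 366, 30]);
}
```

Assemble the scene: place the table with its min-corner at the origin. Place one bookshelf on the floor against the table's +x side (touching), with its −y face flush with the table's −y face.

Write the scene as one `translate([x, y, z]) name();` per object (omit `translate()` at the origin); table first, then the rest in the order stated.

table();
translate([1086, 0, 0]) bookshelf();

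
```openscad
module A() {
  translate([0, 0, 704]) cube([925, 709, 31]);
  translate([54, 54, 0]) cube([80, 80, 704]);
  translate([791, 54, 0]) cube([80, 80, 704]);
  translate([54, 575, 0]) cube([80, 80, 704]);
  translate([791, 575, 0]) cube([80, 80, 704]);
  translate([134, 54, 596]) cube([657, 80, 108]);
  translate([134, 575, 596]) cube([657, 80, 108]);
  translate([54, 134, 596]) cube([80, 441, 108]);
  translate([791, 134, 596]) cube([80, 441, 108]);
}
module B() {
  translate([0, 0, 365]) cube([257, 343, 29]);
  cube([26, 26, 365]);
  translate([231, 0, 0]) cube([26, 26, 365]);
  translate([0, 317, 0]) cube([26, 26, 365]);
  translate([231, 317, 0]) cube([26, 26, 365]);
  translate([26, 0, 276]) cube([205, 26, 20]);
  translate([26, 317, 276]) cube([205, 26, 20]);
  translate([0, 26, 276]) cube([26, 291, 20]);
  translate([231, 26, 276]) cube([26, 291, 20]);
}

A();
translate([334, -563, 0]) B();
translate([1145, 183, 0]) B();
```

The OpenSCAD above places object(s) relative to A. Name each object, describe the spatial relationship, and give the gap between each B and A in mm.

Each stool's nearest face is 220 mm from the table's bounding box.

A is a table. B is a stool. Two stools sit around the table at the −y, +x sides. The gap between each stool and the table is 220 mm.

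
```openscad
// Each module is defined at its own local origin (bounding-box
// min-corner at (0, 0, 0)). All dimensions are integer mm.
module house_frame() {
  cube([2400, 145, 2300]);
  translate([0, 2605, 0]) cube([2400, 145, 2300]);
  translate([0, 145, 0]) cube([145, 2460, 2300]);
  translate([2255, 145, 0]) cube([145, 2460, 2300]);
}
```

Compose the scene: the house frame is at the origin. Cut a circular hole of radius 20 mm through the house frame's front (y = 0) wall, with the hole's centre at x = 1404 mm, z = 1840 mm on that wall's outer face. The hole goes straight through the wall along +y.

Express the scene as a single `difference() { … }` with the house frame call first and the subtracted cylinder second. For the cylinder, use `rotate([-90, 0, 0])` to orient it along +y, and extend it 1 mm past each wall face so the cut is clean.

difference() {
  house_frame();
  translate([1404, -1, 1840]) rotate([-90, 0, 0]) cylinder(h = 147, r = 20);
}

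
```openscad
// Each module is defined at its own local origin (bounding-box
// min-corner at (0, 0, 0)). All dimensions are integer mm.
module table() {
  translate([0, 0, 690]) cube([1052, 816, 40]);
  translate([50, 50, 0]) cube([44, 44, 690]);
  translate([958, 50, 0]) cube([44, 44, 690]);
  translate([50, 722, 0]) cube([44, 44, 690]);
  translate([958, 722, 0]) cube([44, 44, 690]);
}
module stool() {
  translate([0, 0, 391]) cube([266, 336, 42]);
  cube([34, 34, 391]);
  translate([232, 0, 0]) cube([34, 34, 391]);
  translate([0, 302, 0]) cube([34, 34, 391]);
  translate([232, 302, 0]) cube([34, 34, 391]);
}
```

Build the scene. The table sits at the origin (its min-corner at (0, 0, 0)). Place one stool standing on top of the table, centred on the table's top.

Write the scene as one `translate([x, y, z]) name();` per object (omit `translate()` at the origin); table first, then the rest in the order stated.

table();
translate([393, 240, 730]) stool();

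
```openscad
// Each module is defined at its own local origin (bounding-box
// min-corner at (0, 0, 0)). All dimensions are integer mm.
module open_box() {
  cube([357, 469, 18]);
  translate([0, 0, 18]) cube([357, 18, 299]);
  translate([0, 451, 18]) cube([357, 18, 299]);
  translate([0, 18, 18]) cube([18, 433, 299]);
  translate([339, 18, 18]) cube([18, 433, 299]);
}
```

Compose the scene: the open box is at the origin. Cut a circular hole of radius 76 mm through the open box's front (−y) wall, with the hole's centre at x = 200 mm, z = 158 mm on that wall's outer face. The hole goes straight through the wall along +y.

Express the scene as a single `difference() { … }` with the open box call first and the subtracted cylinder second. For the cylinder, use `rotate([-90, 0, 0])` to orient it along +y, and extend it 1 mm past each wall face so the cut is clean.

difference() {
  open_box();
  translate([200, -1, 158]) rotate([-90, 0, 0]) cylinder(h = 20, r = 76);
}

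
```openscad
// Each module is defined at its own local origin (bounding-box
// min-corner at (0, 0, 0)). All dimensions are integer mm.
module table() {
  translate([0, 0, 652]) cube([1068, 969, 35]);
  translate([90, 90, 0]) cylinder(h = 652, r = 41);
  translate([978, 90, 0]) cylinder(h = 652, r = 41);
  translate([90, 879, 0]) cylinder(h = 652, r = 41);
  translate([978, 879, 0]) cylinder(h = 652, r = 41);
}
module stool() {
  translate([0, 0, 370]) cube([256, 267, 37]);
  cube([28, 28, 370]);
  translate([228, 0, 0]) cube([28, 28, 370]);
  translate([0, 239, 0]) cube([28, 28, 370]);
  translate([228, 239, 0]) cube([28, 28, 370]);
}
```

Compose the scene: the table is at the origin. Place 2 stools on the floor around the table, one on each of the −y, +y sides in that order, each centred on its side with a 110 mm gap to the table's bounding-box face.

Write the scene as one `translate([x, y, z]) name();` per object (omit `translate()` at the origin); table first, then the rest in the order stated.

table();
translate([406, -377, 0]) stool();
translate([406, 1079, 0]) stool();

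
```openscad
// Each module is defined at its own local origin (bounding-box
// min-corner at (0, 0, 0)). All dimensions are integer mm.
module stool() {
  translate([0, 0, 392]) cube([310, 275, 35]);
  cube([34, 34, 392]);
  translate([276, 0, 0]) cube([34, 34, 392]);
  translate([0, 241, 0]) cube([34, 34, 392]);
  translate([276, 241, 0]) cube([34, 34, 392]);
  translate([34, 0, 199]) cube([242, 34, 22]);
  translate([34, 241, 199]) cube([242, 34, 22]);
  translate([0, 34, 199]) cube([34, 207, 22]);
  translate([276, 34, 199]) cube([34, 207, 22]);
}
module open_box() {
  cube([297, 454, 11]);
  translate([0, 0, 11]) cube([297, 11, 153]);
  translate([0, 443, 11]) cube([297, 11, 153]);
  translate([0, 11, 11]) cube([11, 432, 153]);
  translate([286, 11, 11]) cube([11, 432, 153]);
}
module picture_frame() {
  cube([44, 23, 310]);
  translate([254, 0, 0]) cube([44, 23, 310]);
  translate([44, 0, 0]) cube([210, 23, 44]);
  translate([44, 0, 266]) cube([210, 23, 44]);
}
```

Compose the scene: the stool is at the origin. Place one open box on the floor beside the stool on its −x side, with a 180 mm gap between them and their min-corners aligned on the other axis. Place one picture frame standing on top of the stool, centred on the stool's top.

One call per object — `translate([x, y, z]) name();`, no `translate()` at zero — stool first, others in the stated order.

stool();
translate([-477, 0, 0]) open_box();
translate([6, 126, 427]) picture_frame();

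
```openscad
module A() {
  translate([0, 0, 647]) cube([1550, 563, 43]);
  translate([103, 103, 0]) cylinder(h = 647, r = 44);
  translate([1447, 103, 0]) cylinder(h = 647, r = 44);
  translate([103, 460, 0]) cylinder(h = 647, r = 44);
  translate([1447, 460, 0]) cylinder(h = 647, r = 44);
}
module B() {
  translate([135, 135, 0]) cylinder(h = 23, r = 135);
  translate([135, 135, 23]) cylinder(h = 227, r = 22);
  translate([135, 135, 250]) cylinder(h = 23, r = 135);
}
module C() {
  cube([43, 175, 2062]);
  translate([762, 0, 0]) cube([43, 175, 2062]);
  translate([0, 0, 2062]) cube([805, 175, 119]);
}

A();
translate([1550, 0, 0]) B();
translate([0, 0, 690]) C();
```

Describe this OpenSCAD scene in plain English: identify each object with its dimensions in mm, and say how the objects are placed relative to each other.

A is a table: top 1550 mm (x) × 563 mm (y), 43 mm thick, upper face at z = 690 mm, on four round legs of 88 mm diameter, each leg's bounding box inset 59 mm from the nearest pair of top edges, running from z = 0 to the bottom of the top.

B is a spool: two coaxial disc flanges of radius 135 mm and thickness 23 mm, joined by a core cylinder of radius 22 mm and height 227 mm. The lower flange rests on z = 0 and the three cylinders share a vertical axis.

C is a door frame. The clear opening is 719 mm wide and 2062 mm high. Two 43 mm wide jambs, 175 mm deep, stand either side of the opening from the floor to the top of the opening. A 119 mm thick head sits across the top of both jambs, spanning the full outside width of the frame.

The spool is against the table's +x side, with their −y faces flush. The door frame is on top of the table.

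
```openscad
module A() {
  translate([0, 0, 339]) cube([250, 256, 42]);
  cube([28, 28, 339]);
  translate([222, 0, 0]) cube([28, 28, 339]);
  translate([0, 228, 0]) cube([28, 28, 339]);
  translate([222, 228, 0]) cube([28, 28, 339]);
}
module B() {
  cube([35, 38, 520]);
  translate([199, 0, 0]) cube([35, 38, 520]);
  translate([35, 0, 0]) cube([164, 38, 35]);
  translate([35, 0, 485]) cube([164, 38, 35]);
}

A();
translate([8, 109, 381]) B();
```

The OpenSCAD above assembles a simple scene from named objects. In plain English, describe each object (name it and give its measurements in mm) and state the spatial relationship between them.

A is a four-legged stool. The seat is 250×256 mm, 42 mm thick, top at z = 381 mm. It stands on four square legs, each 28×28 mm in cross-section, from z = 0 to the seat underside, each flush with a corner of the seat.

B is a rectangular picture frame lying in the x–z plane (depth along y). The opening is 164 mm wide (x) by 450 mm tall (z), surrounded by a border 35 mm wide on all four sides. The frame is 38 mm deep and is made of two full-height vertical stiles with two horizontal rails fitted between them.

The picture frame is on top of the stool, centred.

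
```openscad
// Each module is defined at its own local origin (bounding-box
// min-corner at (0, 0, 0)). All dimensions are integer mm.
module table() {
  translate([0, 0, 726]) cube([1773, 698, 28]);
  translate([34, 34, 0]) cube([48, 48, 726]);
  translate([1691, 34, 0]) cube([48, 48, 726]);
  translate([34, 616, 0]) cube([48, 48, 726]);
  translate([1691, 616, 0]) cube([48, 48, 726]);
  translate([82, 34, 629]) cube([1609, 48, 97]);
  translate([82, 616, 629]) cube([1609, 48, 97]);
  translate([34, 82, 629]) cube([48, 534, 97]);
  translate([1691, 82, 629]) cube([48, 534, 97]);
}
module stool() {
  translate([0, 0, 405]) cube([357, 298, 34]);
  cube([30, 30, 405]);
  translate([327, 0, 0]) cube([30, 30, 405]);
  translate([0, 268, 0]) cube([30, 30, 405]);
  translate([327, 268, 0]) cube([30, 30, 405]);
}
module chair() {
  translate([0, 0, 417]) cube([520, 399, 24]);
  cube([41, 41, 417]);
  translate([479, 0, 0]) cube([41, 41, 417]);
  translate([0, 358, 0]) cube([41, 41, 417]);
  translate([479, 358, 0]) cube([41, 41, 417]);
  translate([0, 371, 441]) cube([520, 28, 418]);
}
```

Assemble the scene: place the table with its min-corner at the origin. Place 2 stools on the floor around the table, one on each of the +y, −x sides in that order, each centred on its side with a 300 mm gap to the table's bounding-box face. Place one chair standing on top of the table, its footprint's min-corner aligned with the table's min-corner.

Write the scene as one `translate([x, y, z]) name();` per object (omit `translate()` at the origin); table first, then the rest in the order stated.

table();
translate([708, 998, 0]) stool();
translate([-657, 200, 0]) stool();
translate([0, 0, 754]) chair();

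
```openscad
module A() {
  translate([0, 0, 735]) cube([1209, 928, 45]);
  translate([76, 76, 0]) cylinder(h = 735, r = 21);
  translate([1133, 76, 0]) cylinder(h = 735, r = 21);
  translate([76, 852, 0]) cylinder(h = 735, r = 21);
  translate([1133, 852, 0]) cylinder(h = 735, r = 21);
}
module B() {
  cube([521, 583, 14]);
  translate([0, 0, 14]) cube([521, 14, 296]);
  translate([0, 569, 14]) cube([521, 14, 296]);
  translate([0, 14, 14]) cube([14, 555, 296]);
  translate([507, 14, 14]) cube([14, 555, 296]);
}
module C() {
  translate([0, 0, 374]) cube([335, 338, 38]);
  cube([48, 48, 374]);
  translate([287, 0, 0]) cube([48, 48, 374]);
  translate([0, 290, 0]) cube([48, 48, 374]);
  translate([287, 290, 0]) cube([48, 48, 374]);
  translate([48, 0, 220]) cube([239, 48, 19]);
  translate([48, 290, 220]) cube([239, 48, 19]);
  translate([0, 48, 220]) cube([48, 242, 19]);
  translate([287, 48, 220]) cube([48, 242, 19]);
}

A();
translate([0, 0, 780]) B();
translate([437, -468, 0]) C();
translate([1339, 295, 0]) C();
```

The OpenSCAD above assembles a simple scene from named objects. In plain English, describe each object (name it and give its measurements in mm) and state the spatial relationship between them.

A is a table with a 1209×928 mm rectangular top, 45 mm thick, top surface at z = 780 mm, supported by four round legs of 42 mm diameter, each leg's bounding box inset 55 mm from the nearest pair of top edges, running from the floor.

B is an open-topped rectangular box: outside dimensions 521×583×310 mm, with a uniform wall and base thickness of 14 mm. The base is a full 521×583 slab on the floor; four walls sit on top of the base. The front and back walls (the −y and +y sides) span the full width; the two side walls fit between them.

C is a simple wooden stool: a rectangular seat 335 mm (x) by 338 mm (y), 38 mm thick, top face at z = 412 mm, on four square legs, each 48×48 mm in cross-section. The legs rest on z = 0, each flush with a corner of the seat. Four stretchers, 48 mm wide and 19 mm tall, connect adjacent legs with their undersides at z = 220 mm, each running between the inner faces of the legs it joins and aligned with the legs' outer faces on the other axis.

The open box is on top of the table. Two stools sit around the table at the −y, +x sides.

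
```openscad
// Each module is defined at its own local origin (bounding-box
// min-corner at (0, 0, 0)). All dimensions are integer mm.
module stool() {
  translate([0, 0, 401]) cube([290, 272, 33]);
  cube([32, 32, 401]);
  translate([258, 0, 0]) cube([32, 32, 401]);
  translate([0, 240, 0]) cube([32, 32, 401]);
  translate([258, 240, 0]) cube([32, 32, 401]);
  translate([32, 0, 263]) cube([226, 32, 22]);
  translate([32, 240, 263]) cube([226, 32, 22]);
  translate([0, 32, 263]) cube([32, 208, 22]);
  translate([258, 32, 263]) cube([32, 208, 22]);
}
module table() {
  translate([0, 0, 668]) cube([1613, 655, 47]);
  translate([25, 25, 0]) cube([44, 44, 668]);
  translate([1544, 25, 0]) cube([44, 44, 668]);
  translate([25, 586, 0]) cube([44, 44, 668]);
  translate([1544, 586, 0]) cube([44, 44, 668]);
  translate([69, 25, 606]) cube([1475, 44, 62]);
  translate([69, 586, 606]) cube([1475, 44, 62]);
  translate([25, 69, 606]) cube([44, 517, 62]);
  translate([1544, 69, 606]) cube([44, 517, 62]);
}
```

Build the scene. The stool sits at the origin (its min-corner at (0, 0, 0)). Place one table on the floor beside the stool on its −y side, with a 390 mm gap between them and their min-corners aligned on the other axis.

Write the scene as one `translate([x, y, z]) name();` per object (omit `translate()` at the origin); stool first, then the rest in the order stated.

stool();
translate([0, -1045, 0]) table();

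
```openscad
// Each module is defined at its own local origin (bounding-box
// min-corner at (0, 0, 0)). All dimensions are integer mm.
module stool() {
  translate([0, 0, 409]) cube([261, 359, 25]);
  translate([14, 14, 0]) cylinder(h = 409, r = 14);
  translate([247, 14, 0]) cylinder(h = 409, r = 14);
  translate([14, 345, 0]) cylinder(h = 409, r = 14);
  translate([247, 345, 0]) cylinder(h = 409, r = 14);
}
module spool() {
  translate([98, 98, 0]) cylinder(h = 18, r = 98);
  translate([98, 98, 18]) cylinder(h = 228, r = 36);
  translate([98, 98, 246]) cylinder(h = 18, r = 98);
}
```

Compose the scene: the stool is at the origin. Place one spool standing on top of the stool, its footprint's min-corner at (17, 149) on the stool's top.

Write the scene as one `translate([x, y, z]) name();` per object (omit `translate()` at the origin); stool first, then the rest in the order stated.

stool();
translate([17, 149, 434]) spool();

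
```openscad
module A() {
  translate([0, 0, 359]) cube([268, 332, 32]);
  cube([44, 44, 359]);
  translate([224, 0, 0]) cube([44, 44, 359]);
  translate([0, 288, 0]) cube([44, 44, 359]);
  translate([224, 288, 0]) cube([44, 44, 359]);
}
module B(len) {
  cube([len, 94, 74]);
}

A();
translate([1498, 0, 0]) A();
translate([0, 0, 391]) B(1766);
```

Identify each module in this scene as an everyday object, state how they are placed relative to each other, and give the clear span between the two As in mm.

A is a stool. B is a beam. A beam spans the tops of two stools. The clear span between the two stools is 1230 mm.

Second stool starts at x = 1498; first ends at x = 268; clear span = 1498 − 268 = 1230 mm.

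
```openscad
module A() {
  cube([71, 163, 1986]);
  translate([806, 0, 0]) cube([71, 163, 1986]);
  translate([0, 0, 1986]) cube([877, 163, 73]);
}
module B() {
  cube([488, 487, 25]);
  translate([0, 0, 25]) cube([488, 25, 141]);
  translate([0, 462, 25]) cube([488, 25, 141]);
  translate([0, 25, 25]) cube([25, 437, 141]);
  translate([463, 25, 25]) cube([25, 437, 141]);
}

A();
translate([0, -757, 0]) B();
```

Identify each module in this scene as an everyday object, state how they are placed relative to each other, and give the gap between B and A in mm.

A is a door frame. B is an open box. The open box is on the floor beside the door frame on its −y side. The gap between the open box and the door frame is 270 mm.

The open box's nearest face is 270 mm from the door frame's −y face.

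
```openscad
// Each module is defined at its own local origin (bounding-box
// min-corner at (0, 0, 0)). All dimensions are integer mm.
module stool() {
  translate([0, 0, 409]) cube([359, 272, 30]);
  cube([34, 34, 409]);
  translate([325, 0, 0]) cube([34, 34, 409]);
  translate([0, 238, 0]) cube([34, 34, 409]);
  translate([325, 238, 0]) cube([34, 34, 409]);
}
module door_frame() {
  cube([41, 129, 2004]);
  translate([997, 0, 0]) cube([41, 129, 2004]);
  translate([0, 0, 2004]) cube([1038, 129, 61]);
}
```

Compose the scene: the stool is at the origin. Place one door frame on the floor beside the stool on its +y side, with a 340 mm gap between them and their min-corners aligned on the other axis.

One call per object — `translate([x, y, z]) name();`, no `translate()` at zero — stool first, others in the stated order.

stool();
translate([0, 612, 0]) door_frame();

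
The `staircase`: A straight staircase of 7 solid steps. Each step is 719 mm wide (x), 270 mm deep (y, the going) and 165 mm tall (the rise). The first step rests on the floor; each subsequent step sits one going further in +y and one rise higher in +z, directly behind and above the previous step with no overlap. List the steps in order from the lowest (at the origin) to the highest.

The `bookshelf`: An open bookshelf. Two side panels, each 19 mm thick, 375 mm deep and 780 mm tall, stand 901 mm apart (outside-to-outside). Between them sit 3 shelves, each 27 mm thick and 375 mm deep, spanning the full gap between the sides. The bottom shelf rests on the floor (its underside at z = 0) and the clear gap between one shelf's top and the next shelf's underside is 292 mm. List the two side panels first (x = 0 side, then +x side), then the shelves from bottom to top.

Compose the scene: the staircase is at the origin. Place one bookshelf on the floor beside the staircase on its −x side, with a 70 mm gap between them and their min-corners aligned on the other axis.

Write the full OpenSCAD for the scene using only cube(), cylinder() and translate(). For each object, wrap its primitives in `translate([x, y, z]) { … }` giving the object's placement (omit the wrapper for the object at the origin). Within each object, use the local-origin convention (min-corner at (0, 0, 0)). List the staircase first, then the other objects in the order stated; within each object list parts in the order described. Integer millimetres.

cube([719, 270, 165]);
translate([0, 270, 165]) cube([719, 270, 165]);
translate([0, 540, 330]) cube([719, 270, 165]);
translate([0, 810, 495]) cube([719, 270, 165]);
translate([0, 1080, 660]) cube([719, 270, 165]);
translate([0, 1350, 825]) cube([719, 270, 165]);
translate([0, 1620, 990]) cube([719, 270, 165]);
translate([-971, 0, 0]) {
  cube([19, 375, 780]);
  translate([882, 0, 0]) cube([19, 375, 780]);
  translate([19, 0, 0]) cube([863, 375, 27]);
  translate([19, 0, 319]) cube([863, 375, 27]);
  translate([19, 0, 638]) cube([863, 375, 27]);
}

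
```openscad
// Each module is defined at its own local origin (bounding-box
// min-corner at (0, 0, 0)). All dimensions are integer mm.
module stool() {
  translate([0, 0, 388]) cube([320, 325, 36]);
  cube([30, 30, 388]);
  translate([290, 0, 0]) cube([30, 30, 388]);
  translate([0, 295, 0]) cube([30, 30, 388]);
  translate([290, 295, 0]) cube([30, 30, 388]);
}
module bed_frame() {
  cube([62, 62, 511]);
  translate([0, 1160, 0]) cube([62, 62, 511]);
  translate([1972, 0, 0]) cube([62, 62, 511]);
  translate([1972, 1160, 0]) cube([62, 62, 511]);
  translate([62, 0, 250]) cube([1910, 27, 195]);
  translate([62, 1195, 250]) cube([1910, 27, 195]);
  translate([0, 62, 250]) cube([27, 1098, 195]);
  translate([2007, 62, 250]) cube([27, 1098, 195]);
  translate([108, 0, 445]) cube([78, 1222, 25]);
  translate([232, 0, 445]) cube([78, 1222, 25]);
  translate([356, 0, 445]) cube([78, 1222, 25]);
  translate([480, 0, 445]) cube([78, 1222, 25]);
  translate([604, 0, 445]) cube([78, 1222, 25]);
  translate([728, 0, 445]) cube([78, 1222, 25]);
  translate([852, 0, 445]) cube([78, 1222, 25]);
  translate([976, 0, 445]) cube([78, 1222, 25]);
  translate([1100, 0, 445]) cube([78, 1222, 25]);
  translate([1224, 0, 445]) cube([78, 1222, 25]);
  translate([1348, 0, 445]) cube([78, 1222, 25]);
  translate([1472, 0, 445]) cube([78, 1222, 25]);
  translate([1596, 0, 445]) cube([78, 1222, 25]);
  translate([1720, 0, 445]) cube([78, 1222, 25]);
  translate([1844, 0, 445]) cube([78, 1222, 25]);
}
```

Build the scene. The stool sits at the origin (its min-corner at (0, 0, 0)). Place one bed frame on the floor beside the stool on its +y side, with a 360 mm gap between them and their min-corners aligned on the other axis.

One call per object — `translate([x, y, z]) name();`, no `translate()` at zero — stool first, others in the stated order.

stool();
translate([0, 685, 0]) bed_frame();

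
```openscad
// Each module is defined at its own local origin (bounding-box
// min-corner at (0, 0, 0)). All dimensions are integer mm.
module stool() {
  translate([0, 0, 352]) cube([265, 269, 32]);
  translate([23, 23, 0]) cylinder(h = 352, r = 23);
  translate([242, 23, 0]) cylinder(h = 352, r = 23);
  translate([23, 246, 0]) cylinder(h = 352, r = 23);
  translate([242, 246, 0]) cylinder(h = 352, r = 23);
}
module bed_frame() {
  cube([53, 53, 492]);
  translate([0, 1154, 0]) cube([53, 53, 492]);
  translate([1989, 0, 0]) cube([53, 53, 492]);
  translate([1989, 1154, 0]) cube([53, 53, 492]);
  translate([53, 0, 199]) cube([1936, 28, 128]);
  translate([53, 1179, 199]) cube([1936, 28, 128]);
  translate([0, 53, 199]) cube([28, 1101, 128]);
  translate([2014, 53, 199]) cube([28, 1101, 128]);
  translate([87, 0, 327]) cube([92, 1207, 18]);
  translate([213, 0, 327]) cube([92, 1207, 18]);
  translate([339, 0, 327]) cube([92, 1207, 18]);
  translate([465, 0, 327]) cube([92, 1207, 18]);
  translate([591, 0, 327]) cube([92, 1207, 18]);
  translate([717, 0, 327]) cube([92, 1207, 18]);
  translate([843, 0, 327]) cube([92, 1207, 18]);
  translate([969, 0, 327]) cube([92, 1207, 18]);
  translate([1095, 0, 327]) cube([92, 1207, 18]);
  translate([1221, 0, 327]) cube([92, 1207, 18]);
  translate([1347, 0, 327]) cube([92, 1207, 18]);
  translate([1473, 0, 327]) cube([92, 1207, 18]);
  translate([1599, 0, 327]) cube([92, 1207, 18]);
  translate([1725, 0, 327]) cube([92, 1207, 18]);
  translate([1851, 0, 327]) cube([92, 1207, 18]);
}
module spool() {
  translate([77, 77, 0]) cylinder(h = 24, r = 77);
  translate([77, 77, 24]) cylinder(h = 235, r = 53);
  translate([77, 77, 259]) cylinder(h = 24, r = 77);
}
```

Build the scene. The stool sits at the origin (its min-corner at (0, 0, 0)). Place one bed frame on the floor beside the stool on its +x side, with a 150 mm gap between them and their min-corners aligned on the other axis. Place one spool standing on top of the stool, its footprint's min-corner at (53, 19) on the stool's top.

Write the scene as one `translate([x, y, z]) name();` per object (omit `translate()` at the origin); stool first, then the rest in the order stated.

stool();
translate([415, 0, 0]) bed_frame();
translate([53, 19, 384]) spool();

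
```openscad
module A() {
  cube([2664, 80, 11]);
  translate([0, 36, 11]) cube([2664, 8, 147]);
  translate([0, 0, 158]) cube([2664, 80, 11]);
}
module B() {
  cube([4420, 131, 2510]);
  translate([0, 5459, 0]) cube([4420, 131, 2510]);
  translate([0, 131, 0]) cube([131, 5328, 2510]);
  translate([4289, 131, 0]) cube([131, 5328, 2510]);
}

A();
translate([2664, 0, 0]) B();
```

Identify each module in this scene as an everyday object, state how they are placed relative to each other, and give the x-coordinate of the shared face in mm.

A is an I-beam. B is a house frame. The house frame is against the I-beam's +x side, with their −y faces flush. The x-coordinate of the shared face is 2664 mm.

The I-beam's +x face and the house frame's −x face are both at x = 2664 mm.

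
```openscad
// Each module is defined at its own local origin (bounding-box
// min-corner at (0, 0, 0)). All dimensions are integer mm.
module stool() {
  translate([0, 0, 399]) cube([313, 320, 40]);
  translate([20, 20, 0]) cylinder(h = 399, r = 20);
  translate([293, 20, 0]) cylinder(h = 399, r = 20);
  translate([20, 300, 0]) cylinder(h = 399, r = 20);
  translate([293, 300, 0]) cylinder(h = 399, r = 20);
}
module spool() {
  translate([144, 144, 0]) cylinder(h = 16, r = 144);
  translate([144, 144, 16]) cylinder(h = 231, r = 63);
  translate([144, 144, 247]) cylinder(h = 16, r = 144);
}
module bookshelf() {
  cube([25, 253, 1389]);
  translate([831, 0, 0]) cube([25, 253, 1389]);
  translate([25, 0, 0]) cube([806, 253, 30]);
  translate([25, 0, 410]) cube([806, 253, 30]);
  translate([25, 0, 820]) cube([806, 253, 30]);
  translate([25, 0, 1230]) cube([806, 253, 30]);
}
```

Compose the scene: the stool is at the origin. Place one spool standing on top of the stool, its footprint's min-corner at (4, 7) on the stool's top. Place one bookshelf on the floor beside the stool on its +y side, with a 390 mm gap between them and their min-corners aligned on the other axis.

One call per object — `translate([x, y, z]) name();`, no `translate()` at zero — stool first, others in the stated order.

stool();
translate([4, 7, 439]) spool();
translate([0, 710, 0]) bookshelf();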